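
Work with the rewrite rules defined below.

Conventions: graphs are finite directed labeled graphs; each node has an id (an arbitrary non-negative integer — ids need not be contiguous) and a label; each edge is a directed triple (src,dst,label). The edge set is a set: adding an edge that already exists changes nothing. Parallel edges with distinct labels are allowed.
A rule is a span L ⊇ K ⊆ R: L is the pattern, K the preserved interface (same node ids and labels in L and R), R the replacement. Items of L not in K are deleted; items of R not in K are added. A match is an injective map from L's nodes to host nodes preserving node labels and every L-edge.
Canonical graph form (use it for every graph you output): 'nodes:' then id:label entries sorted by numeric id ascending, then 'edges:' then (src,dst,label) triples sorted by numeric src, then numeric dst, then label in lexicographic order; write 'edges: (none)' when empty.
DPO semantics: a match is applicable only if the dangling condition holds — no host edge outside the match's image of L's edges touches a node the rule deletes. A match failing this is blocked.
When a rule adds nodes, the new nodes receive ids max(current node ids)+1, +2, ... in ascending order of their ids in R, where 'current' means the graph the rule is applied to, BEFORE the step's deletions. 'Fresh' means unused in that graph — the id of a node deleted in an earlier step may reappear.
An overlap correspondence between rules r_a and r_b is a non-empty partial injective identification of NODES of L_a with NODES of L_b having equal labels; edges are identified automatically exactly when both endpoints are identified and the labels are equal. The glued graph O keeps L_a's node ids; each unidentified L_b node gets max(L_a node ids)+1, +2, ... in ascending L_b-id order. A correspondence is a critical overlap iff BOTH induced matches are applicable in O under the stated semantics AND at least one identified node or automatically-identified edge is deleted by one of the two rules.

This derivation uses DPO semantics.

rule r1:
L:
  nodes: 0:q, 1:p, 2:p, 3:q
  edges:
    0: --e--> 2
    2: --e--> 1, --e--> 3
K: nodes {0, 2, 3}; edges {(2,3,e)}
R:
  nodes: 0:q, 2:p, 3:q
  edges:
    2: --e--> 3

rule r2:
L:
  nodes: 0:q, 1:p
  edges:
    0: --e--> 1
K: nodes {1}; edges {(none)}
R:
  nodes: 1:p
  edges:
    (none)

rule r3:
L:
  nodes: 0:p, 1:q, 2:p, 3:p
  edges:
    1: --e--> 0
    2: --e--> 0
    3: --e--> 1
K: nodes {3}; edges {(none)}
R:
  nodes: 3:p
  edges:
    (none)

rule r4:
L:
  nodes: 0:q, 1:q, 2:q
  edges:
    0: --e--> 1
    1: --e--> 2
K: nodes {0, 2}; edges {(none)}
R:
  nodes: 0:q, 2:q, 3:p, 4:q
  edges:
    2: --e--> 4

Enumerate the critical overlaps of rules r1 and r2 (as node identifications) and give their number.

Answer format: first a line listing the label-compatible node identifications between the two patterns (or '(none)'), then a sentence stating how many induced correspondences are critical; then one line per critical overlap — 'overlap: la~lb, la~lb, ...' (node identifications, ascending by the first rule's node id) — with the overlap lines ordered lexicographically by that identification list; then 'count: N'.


label-compatible node identifications between L(r1) and L(r2): 0~0, 1~1, 2~1, 3~0
1 of the induced correspondences is a critical overlap of r1 and r2.
overlap: 0~0, 2~1
count: 1


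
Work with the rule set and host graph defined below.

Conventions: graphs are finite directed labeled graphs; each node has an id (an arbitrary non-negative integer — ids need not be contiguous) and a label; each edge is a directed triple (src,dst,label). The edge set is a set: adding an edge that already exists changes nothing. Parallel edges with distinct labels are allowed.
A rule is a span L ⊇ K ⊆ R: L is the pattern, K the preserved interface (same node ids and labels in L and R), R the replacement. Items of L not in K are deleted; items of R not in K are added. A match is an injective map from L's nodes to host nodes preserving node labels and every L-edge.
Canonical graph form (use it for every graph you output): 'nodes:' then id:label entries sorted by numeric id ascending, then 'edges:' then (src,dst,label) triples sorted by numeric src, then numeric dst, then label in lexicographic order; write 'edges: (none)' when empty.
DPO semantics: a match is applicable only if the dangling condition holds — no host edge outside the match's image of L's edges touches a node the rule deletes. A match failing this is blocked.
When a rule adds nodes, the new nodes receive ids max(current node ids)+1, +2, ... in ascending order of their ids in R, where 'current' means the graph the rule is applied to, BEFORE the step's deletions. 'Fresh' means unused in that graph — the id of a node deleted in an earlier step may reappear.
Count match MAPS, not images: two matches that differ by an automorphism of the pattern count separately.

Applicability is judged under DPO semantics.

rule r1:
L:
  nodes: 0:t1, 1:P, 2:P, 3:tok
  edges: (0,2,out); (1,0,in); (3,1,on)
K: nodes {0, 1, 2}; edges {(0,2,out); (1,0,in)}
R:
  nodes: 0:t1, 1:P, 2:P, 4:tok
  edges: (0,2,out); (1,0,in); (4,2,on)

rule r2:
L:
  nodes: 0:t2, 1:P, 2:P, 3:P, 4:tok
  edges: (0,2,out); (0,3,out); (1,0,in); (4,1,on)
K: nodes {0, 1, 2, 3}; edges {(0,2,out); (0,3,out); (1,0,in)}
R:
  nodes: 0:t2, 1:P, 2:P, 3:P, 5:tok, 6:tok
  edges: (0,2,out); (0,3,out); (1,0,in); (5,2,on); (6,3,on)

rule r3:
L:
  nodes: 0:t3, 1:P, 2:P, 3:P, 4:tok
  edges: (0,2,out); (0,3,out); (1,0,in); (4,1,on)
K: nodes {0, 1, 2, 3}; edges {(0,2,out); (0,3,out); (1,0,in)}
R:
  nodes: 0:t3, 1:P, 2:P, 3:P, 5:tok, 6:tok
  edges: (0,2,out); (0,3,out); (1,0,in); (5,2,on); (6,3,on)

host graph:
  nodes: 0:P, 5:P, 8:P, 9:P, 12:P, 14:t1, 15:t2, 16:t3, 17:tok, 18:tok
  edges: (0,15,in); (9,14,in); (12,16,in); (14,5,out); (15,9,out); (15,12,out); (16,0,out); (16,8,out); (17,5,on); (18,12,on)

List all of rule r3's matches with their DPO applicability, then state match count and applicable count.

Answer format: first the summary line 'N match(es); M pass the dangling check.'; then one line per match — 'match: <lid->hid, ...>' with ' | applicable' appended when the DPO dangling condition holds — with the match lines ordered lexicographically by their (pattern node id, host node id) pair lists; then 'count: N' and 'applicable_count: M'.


2 match(es); 2 pass the dangling check.
match: 0->16, 1->12, 2->0, 3->8, 4->18 | applicable
match: 0->16, 1->12, 2->8, 3->0, 4->18 | applicable
count: 2
applicable_count: 2


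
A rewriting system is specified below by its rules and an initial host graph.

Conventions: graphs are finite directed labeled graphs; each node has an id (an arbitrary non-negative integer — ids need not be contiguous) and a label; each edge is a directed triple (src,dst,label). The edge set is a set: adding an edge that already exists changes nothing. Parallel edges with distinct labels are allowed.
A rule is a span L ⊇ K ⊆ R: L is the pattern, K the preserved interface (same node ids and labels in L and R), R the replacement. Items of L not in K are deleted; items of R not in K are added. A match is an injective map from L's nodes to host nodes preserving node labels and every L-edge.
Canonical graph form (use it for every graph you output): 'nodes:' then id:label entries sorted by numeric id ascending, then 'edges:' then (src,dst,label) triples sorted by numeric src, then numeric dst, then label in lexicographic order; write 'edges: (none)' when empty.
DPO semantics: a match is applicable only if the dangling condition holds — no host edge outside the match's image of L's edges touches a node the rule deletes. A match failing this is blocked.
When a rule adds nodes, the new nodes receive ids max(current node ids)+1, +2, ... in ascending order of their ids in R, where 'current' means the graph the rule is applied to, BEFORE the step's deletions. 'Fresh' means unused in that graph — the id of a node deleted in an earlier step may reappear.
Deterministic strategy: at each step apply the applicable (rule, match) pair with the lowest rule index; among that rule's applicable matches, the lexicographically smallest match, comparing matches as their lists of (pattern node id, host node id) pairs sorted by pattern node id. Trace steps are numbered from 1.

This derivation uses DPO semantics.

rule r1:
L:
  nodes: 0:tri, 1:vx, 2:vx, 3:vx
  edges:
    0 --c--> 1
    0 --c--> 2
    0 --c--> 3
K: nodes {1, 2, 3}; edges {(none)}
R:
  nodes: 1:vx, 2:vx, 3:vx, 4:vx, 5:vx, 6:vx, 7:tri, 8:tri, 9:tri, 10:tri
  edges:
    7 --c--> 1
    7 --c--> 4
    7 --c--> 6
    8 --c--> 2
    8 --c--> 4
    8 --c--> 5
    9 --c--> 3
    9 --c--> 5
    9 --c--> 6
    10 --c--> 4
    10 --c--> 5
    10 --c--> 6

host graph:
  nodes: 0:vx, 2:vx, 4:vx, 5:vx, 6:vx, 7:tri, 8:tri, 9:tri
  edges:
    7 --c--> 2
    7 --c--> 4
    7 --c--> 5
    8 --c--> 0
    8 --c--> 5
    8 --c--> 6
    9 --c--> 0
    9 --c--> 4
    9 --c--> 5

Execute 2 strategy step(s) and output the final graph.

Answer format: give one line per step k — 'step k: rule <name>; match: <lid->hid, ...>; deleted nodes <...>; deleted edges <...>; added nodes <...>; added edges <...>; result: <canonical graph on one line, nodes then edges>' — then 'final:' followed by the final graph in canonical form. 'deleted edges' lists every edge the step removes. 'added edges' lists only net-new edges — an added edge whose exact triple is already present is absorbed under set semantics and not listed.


step 1: rule r1; match: 0->7, 1->2, 2->4, 3->5; deleted nodes 7; deleted edges (7,2,c); (7,4,c); (7,5,c); added nodes 10, 11, 12, 13, 14, 15, 16; added edges (13,2,c); (13,10,c); (13,12,c); (14,4,c); (14,10,c); (14,11,c); (15,5,c); (15,11,c); (15,12,c); (16,10,c); (16,11,c); (16,12,c); result: nodes: 0:vx, 2:vx, 4:vx, 5:vx, 6:vx, 8:tri, 9:tri, 10:vx, 11:vx, 12:vx, 13:tri, 14:tri, 15:tri, 16:tri edges: (8,0,c); (8,5,c); (8,6,c); (9,0,c); (9,4,c); (9,5,c); (13,2,c); (13,10,c); (13,12,c); (14,4,c); (14,10,c); (14,11,c); (15,5,c); (15,11,c); (15,12,c); (16,10,c); (16,11,c); (16,12,c)
step 2: rule r1; match: 0->8, 1->0, 2->5, 3->6; deleted nodes 8; deleted edges (8,0,c); (8,5,c); (8,6,c); added nodes 17, 18, 19, 20, 21, 22, 23; added edges (20,0,c); (20,17,c); (20,19,c); (21,5,c); (21,17,c); (21,18,c); (22,6,c); (22,18,c); (22,19,c); (23,17,c); (23,18,c); (23,19,c); result: nodes: 0:vx, 2:vx, 4:vx, 5:vx, 6:vx, 9:tri, 10:vx, 11:vx, 12:vx, 13:tri, 14:tri, 15:tri, 16:tri, 17:vx, 18:vx, 19:vx, 20:tri, 21:tri, 22:tri, 23:tri edges: (9,0,c); (9,4,c); (9,5,c); (13,2,c); (13,10,c); (13,12,c); (14,4,c); (14,10,c); (14,11,c); (15,5,c); (15,11,c); (15,12,c); (16,10,c); (16,11,c); (16,12,c); (20,0,c); (20,17,c); (20,19,c); (21,5,c); (21,17,c); (21,18,c); (22,6,c); (22,18,c); (22,19,c); (23,17,c); (23,18,c); (23,19,c)
final:
nodes: 0:vx, 2:vx, 4:vx, 5:vx, 6:vx, 9:tri, 10:vx, 11:vx, 12:vx, 13:tri, 14:tri, 15:tri, 16:tri, 17:vx, 18:vx, 19:vx, 20:tri, 21:tri, 22:tri, 23:tri
edges: (9,0,c); (9,4,c); (9,5,c); (13,2,c); (13,10,c); (13,12,c); (14,4,c); (14,10,c); (14,11,c); (15,5,c); (15,11,c); (15,12,c); (16,10,c); (16,11,c); (16,12,c); (20,0,c); (20,17,c); (20,19,c); (21,5,c); (21,17,c); (21,18,c); (22,6,c); (22,18,c); (22,19,c); (23,17,c); (23,18,c); (23,19,c)


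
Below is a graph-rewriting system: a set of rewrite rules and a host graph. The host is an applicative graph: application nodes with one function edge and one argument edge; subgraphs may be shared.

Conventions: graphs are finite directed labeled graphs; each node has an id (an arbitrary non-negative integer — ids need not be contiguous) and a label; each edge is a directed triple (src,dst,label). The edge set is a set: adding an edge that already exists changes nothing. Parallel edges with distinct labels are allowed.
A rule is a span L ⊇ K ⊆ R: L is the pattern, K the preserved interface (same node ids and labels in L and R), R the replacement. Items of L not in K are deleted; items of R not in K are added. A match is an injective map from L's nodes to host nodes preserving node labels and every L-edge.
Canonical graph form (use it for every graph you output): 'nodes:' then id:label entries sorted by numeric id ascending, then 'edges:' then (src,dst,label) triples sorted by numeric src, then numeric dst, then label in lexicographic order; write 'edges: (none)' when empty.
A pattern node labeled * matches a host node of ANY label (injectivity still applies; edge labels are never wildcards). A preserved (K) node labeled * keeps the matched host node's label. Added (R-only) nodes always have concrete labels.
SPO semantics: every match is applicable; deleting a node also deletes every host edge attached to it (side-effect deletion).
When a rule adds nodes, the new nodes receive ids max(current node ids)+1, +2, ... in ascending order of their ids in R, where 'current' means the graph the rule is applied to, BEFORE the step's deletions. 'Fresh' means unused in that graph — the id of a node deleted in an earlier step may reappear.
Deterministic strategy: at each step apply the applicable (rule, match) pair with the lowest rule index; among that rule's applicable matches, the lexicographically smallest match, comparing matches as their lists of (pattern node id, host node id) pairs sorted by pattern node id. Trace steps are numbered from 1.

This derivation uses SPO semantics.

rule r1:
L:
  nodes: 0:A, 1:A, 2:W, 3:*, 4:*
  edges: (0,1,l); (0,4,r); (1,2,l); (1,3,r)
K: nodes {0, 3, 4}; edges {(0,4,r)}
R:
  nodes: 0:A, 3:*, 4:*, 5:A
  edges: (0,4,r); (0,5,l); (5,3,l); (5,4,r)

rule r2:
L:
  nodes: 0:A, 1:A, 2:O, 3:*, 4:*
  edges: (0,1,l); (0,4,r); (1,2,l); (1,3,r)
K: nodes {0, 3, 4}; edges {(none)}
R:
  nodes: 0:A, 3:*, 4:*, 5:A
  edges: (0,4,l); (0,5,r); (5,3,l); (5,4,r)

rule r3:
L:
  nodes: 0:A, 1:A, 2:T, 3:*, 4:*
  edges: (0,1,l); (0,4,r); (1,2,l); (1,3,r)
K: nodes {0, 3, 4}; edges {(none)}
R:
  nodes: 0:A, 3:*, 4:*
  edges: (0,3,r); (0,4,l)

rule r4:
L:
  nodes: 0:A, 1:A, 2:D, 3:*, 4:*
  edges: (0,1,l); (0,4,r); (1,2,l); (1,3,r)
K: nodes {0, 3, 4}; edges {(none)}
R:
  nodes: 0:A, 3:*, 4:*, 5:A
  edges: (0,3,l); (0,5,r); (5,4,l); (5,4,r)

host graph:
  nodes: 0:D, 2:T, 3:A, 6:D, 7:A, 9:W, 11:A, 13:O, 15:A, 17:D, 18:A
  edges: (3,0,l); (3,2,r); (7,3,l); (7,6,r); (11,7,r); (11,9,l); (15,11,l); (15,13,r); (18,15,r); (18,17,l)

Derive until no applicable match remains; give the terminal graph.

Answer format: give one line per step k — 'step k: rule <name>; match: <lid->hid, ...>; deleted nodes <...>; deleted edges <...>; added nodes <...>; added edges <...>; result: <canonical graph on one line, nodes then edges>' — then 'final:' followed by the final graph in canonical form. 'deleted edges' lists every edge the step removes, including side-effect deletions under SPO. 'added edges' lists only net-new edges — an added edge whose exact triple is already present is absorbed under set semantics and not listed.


step 1: rule r1; match: 0->15, 1->11, 2->9, 3->7, 4->13; deleted nodes 9, 11; deleted edges (11,7,r); (11,9,l); (15,11,l); added nodes 19; added edges (15,19,l); (19,7,l); (19,13,r); result: nodes: 0:D, 2:T, 3:A, 6:D, 7:A, 13:O, 15:A, 17:D, 18:A, 19:A edges: (3,0,l); (3,2,r); (7,3,l); (7,6,r); (15,13,r); (15,19,l); (18,15,r); (18,17,l); (19,7,l); (19,13,r)
step 2: rule r4; match: 0->7, 1->3, 2->0, 3->2, 4->6; deleted nodes 0, 3; deleted edges (3,0,l); (3,2,r); (7,3,l); (7,6,r); added nodes 20; added edges (7,2,l); (7,20,r); (20,6,l); (20,6,r); result: nodes: 2:T, 6:D, 7:A, 13:O, 15:A, 17:D, 18:A, 19:A, 20:A edges: (7,2,l); (7,20,r); (15,13,r); (15,19,l); (18,15,r); (18,17,l); (19,7,l); (19,13,r); (20,6,l); (20,6,r)
step 3: rule r3; match: 0->19, 1->7, 2->2, 3->20, 4->13; deleted nodes 2, 7; deleted edges (7,2,l); (7,20,r); (19,7,l); (19,13,r); added nodes (none); added edges (19,13,l); (19,20,r); result: nodes: 6:D, 13:O, 15:A, 17:D, 18:A, 19:A, 20:A edges: (15,13,r); (15,19,l); (18,15,r); (18,17,l); (19,13,l); (19,20,r); (20,6,l); (20,6,r)
final:
nodes: 6:D, 13:O, 15:A, 17:D, 18:A, 19:A, 20:A
edges: (15,13,r); (15,19,l); (18,15,r); (18,17,l); (19,13,l); (19,20,r); (20,6,l); (20,6,r)


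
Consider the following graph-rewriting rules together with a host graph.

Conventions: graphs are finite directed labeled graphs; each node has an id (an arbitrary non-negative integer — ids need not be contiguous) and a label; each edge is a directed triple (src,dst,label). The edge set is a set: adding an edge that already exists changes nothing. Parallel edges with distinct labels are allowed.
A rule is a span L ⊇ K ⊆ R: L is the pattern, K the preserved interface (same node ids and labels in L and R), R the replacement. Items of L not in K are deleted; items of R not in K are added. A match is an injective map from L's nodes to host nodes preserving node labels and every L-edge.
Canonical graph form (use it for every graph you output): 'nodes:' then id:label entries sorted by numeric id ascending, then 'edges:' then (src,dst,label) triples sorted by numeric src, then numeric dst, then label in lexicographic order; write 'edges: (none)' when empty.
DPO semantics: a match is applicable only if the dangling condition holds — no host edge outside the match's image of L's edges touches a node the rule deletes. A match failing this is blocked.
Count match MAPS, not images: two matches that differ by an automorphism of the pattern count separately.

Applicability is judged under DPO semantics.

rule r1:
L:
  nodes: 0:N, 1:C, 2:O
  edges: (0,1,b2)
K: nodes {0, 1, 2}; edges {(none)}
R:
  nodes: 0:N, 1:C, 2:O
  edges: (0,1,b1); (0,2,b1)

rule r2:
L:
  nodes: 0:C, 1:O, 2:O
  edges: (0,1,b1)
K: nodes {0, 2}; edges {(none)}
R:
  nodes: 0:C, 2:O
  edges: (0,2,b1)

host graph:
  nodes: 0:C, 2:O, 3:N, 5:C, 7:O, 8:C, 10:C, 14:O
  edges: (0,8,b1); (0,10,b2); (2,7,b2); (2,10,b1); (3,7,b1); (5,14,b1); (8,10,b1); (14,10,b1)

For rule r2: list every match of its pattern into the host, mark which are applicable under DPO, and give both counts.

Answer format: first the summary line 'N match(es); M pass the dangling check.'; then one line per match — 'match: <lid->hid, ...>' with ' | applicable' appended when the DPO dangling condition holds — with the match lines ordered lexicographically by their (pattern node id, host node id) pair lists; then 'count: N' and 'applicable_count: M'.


2 match(es); 0 pass the dangling check.
match: 0->5, 1->14, 2->2
match: 0->5, 1->14, 2->7
count: 2
applicable_count: 0


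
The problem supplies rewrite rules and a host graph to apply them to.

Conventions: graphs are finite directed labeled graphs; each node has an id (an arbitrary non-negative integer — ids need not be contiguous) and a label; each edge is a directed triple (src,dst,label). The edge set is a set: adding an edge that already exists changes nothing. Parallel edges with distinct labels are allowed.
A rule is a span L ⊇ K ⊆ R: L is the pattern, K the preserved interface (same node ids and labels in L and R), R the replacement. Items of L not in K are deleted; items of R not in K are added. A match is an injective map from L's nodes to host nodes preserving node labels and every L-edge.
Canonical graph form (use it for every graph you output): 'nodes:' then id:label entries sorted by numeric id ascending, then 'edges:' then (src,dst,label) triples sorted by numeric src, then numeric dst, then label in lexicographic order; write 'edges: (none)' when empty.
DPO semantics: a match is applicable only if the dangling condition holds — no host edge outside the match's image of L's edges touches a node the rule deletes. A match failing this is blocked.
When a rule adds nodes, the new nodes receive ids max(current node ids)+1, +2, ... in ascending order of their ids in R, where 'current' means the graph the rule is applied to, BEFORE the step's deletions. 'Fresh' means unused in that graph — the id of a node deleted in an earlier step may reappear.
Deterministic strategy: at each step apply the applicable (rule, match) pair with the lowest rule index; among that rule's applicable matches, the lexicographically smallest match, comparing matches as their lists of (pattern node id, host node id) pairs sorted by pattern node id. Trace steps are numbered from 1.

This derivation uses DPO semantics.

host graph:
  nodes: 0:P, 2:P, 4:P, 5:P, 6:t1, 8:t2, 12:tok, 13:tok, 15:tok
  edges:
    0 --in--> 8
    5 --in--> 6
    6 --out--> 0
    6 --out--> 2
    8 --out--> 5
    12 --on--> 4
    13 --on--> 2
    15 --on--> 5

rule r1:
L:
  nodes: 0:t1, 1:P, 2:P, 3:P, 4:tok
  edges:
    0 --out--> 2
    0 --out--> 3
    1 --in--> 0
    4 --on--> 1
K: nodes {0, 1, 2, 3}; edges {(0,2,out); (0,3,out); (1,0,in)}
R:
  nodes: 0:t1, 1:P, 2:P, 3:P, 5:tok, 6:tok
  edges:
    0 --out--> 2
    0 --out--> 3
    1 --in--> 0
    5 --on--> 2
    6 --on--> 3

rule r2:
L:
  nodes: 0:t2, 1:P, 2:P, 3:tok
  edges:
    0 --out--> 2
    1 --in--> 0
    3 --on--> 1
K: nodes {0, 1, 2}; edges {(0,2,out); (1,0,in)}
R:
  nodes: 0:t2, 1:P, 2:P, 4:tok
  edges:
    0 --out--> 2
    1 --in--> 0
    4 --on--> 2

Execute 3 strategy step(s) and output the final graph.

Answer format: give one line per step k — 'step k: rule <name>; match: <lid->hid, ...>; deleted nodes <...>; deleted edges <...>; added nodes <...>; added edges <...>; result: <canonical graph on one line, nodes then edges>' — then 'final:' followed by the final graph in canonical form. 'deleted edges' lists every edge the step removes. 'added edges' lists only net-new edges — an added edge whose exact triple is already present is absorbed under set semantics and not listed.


step 1: rule r1; match: 0->6, 1->5, 2->0, 3->2, 4->15; deleted nodes 15; deleted edges (15,5,on); added nodes 16, 17; added edges (16,0,on); (17,2,on); result: nodes: 0:P, 2:P, 4:P, 5:P, 6:t1, 8:t2, 12:tok, 13:tok, 16:tok, 17:tok edges: (0,8,in); (5,6,in); (6,0,out); (6,2,out); (8,5,out); (12,4,on); (13,2,on); (16,0,on); (17,2,on)
step 2: rule r2; match: 0->8, 1->0, 2->5, 3->16; deleted nodes 16; deleted edges (16,0,on); added nodes 18; added edges (18,5,on); result: nodes: 0:P, 2:P, 4:P, 5:P, 6:t1, 8:t2, 12:tok, 13:tok, 17:tok, 18:tok edges: (0,8,in); (5,6,in); (6,0,out); (6,2,out); (8,5,out); (12,4,on); (13,2,on); (17,2,on); (18,5,on)
step 3: rule r1; match: 0->6, 1->5, 2->0, 3->2, 4->18; deleted nodes 18; deleted edges (18,5,on); added nodes 19, 20; added edges (19,0,on); (20,2,on); result: nodes: 0:P, 2:P, 4:P, 5:P, 6:t1, 8:t2, 12:tok, 13:tok, 17:tok, 19:tok, 20:tok edges: (0,8,in); (5,6,in); (6,0,out); (6,2,out); (8,5,out); (12,4,on); (13,2,on); (17,2,on); (19,0,on); (20,2,on)
final:
nodes: 0:P, 2:P, 4:P, 5:P, 6:t1, 8:t2, 12:tok, 13:tok, 17:tok, 19:tok, 20:tok
edges: (0,8,in); (5,6,in); (6,0,out); (6,2,out); (8,5,out); (12,4,on); (13,2,on); (17,2,on); (19,0,on); (20,2,on)


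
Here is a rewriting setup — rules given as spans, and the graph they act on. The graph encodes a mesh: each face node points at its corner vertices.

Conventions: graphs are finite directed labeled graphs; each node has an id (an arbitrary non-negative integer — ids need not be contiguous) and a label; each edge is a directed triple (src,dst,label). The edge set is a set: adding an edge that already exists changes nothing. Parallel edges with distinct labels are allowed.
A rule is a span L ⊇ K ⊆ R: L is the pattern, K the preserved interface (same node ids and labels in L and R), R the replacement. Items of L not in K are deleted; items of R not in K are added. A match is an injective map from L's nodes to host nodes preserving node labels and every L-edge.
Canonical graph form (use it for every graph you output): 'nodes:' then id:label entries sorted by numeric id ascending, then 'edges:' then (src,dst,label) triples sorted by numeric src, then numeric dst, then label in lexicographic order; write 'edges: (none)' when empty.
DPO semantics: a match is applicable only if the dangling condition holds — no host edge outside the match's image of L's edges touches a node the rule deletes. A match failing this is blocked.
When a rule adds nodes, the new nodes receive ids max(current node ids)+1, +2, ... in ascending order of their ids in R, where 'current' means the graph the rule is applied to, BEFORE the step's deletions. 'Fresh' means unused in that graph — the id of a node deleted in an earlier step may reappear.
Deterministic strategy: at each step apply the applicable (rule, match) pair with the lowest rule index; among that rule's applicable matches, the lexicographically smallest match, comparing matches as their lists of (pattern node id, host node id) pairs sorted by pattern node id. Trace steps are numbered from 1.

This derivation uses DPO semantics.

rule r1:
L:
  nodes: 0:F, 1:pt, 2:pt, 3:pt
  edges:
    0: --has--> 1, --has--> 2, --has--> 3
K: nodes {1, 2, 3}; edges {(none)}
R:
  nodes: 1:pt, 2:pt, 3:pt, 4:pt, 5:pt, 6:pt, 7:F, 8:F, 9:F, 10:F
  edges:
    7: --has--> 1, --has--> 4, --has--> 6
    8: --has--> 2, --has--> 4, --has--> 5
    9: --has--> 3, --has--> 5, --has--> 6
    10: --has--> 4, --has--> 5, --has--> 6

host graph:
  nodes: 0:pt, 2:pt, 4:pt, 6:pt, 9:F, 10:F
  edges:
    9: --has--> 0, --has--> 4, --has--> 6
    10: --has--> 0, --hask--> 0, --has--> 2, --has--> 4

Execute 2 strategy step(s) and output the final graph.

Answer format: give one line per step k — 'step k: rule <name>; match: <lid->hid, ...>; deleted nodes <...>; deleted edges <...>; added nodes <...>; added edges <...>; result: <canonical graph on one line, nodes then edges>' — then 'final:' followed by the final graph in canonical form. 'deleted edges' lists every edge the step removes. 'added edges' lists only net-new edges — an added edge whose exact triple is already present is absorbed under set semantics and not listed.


step 1: rule r1; match: 0->9, 1->0, 2->4, 3->6; deleted nodes 9; deleted edges (9,0,has); (9,4,has); (9,6,has); added nodes 11, 12, 13, 14, 15, 16, 17; added edges (14,0,has); (14,11,has); (14,13,has); (15,4,has); (15,11,has); (15,12,has); (16,6,has); (16,12,has); (16,13,has); (17,11,has); (17,12,has); (17,13,has); result: nodes: 0:pt, 2:pt, 4:pt, 6:pt, 10:F, 11:pt, 12:pt, 13:pt, 14:F, 15:F, 16:F, 17:F edges: (10,0,has); (10,0,hask); (10,2,has); (10,4,has); (14,0,has); (14,11,has); (14,13,has); (15,4,has); (15,11,has); (15,12,has); (16,6,has); (16,12,has); (16,13,has); (17,11,has); (17,12,has); (17,13,has)
step 2: rule r1; match: 0->14, 1->0, 2->11, 3->13; deleted nodes 14; deleted edges (14,0,has); (14,11,has); (14,13,has); added nodes 18, 19, 20, 21, 22, 23, 24; added edges (21,0,has); (21,18,has); (21,20,has); (22,11,has); (22,18,has); (22,19,has); (23,13,has); (23,19,has); (23,20,has); (24,18,has); (24,19,has); (24,20,has); result: nodes: 0:pt, 2:pt, 4:pt, 6:pt, 10:F, 11:pt, 12:pt, 13:pt, 15:F, 16:F, 17:F, 18:pt, 19:pt, 20:pt, 21:F, 22:F, 23:F, 24:F edges: (10,0,has); (10,0,hask); (10,2,has); (10,4,has); (15,4,has); (15,11,has); (15,12,has); (16,6,has); (16,12,has); (16,13,has); (17,11,has); (17,12,has); (17,13,has); (21,0,has); (21,18,has); (21,20,has); (22,11,has); (22,18,has); (22,19,has); (23,13,has); (23,19,has); (23,20,has); (24,18,has); (24,19,has); (24,20,has)
final:
nodes: 0:pt, 2:pt, 4:pt, 6:pt, 10:F, 11:pt, 12:pt, 13:pt, 15:F, 16:F, 17:F, 18:pt, 19:pt, 20:pt, 21:F, 22:F, 23:F, 24:F
edges: (10,0,has); (10,0,hask); (10,2,has); (10,4,has); (15,4,has); (15,11,has); (15,12,has); (16,6,has); (16,12,has); (16,13,has); (17,11,has); (17,12,has); (17,13,has); (21,0,has); (21,18,has); (21,20,has); (22,11,has); (22,18,has); (22,19,has); (23,13,has); (23,19,has); (23,20,has); (24,18,has); (24,19,has); (24,20,has)


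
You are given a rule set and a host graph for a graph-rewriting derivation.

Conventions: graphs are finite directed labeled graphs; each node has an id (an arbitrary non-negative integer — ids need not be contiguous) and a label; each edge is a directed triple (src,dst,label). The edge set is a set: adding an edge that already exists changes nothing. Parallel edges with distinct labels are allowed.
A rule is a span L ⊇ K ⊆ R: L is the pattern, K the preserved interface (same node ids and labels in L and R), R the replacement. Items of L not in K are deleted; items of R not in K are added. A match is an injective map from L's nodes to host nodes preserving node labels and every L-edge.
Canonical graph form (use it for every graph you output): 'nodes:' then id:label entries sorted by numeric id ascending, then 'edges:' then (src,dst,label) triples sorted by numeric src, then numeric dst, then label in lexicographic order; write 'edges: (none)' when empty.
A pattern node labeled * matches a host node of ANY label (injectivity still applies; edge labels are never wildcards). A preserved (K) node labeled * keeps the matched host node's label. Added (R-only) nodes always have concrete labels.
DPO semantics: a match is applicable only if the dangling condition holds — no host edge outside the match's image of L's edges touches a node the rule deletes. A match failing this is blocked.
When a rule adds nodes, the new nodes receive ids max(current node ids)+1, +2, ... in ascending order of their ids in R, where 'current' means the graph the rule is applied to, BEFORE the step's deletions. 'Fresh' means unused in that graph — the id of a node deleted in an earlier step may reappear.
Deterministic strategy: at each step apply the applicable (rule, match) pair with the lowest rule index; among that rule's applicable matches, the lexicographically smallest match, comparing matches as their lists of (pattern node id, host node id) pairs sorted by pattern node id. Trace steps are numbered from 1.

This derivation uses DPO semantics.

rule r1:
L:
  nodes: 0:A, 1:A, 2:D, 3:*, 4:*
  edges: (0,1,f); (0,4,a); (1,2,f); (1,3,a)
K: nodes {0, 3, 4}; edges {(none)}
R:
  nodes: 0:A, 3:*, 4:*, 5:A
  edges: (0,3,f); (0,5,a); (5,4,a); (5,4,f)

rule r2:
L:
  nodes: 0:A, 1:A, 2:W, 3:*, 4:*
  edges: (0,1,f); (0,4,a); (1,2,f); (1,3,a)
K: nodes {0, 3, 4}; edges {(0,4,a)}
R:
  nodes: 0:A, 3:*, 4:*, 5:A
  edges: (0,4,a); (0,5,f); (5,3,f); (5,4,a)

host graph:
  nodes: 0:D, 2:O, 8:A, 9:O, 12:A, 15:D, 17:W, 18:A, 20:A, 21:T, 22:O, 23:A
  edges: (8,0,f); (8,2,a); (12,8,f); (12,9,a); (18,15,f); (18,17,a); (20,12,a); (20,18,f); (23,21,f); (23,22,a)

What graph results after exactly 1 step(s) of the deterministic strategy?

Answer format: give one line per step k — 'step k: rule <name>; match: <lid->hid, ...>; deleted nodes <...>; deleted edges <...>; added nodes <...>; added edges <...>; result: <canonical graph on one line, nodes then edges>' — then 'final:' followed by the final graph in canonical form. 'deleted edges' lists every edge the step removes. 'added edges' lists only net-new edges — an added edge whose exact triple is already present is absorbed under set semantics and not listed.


step 1: rule r1; match: 0->12, 1->8, 2->0, 3->2, 4->9; deleted nodes 0, 8; deleted edges (8,0,f); (8,2,a); (12,8,f); (12,9,a); added nodes 24; added edges (12,2,f); (12,24,a); (24,9,a); (24,9,f); result: nodes: 2:O, 9:O, 12:A, 15:D, 17:W, 18:A, 20:A, 21:T, 22:O, 23:A, 24:A edges: (12,2,f); (12,24,a); (18,15,f); (18,17,a); (20,12,a); (20,18,f); (23,21,f); (23,22,a); (24,9,a); (24,9,f)
final:
nodes: 2:O, 9:O, 12:A, 15:D, 17:W, 18:A, 20:A, 21:T, 22:O, 23:A, 24:A
edges: (12,2,f); (12,24,a); (18,15,f); (18,17,a); (20,12,a); (20,18,f); (23,21,f); (23,22,a); (24,9,a); (24,9,f)


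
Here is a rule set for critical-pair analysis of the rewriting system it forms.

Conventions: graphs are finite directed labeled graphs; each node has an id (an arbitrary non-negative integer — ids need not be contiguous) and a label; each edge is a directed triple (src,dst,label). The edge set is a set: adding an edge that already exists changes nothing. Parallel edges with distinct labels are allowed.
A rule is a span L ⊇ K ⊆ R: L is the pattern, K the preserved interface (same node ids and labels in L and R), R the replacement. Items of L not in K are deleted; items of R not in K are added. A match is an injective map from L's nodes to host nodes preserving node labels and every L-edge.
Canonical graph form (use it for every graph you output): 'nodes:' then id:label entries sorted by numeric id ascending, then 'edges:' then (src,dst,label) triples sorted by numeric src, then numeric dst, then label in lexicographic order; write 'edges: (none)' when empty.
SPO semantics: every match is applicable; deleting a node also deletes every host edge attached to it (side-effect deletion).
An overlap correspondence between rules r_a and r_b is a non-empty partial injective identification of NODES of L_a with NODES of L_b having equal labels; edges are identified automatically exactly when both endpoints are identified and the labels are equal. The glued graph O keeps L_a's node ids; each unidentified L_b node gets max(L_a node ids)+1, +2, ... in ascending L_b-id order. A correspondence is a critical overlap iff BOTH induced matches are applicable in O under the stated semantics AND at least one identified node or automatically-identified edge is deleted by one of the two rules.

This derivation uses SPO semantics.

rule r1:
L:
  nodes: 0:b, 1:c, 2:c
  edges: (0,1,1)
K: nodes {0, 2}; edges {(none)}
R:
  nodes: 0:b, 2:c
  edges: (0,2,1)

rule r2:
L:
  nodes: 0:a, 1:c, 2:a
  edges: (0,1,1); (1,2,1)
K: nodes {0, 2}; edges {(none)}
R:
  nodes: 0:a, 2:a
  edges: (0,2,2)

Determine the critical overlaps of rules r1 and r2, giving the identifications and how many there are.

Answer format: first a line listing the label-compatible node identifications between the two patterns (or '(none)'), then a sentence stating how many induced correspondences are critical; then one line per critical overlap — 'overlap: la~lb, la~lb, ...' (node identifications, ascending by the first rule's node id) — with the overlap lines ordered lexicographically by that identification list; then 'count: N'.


label-compatible node identifications between L(r1) and L(r2): 1~1, 2~1
2 of the induced correspondences are critical overlaps of r1 and r2.
overlap: 1~1
overlap: 2~1
count: 2


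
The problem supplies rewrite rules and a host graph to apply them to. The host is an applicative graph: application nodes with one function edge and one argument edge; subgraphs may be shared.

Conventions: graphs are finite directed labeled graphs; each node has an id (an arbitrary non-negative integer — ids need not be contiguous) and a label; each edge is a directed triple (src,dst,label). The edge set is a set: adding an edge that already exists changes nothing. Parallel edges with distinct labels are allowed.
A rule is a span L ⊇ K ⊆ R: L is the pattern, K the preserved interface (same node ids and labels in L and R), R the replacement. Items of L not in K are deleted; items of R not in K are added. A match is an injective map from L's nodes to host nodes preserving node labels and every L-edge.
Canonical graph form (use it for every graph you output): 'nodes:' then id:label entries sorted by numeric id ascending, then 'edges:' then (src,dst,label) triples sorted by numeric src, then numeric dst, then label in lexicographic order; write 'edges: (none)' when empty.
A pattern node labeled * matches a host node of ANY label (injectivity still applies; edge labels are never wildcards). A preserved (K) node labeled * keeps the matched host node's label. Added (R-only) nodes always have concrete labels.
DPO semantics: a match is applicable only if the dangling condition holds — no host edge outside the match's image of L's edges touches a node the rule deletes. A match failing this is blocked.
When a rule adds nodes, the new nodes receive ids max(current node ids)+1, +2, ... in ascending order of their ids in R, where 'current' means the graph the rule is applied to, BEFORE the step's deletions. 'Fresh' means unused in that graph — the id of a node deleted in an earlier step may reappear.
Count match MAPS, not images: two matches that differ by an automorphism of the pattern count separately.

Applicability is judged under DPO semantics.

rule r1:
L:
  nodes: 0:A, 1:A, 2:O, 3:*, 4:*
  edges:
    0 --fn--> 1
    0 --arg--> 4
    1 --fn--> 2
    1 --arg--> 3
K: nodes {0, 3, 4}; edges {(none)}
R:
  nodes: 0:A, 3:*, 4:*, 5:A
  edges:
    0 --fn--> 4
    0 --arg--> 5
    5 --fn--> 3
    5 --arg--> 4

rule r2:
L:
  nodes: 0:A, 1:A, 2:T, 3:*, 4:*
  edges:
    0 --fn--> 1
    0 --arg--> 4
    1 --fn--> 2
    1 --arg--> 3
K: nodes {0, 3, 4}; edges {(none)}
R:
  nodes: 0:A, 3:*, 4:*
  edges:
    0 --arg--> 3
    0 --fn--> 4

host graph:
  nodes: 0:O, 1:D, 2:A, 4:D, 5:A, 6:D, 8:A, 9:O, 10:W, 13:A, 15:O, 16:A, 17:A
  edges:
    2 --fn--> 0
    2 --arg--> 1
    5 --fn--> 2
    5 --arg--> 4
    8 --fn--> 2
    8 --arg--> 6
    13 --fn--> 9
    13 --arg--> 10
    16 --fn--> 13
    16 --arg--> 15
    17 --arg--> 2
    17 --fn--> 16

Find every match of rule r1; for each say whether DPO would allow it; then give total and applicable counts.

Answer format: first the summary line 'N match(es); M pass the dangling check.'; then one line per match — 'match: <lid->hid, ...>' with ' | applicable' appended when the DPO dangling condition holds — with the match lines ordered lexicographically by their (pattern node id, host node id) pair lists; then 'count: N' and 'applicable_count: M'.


3 match(es); 1 pass the dangling check.
match: 0->5, 1->2, 2->0, 3->1, 4->4
match: 0->8, 1->2, 2->0, 3->1, 4->6
match: 0->16, 1->13, 2->9, 3->10, 4->15 | applicable
count: 3
applicable_count: 1


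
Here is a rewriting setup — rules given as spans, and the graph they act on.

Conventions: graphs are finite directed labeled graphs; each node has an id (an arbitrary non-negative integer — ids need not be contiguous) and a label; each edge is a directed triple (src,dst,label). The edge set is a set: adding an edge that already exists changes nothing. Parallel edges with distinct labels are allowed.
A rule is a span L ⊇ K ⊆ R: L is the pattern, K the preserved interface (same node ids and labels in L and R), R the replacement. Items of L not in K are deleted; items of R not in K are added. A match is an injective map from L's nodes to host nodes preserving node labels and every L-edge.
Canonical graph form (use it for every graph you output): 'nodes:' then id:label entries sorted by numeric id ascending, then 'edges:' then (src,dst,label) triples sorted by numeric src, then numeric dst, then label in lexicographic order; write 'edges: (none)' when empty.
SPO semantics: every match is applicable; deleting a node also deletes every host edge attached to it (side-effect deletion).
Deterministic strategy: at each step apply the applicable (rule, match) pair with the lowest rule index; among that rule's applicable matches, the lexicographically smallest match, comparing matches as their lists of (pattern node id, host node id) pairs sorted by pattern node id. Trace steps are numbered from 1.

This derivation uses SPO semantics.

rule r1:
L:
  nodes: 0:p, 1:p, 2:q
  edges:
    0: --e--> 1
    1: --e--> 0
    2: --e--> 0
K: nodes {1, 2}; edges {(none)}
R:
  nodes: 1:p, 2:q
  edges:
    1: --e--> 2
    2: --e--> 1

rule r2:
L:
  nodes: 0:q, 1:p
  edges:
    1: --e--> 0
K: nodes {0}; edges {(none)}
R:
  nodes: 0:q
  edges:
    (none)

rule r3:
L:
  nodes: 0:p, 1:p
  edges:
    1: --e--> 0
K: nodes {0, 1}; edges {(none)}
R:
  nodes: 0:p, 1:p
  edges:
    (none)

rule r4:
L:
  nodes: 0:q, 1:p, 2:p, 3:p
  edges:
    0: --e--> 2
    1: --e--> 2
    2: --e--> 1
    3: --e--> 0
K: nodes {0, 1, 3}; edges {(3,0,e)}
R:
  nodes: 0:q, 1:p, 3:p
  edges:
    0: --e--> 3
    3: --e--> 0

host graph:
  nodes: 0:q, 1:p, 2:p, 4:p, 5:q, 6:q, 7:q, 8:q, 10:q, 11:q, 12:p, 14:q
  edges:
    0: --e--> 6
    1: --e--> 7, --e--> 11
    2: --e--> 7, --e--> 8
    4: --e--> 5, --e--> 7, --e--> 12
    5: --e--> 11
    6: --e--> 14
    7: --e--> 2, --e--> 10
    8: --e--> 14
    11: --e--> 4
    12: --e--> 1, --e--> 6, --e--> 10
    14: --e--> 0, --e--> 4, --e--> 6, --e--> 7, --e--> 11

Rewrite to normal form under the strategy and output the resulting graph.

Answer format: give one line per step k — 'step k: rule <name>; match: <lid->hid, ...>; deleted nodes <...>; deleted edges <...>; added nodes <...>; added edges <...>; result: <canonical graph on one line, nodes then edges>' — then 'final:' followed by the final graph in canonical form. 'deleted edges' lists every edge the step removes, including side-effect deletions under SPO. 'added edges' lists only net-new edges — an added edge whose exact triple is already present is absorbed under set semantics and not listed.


step 1: rule r2; match: 0->5, 1->4; deleted nodes 4; deleted edges (4,5,e); (4,7,e); (4,12,e); (11,4,e); (14,4,e); added nodes (none); added edges (none); result: nodes: 0:q, 1:p, 2:p, 5:q, 6:q, 7:q, 8:q, 10:q, 11:q, 12:p, 14:q edges: (0,6,e); (1,7,e); (1,11,e); (2,7,e); (2,8,e); (5,11,e); (6,14,e); (7,2,e); (7,10,e); (8,14,e); (12,1,e); (12,6,e); (12,10,e); (14,0,e); (14,6,e); (14,7,e); (14,11,e)
step 2: rule r2; match: 0->6, 1->12; deleted nodes 12; deleted edges (12,1,e); (12,6,e); (12,10,e); added nodes (none); added edges (none); result: nodes: 0:q, 1:p, 2:p, 5:q, 6:q, 7:q, 8:q, 10:q, 11:q, 14:q edges: (0,6,e); (1,7,e); (1,11,e); (2,7,e); (2,8,e); (5,11,e); (6,14,e); (7,2,e); (7,10,e); (8,14,e); (14,0,e); (14,6,e); (14,7,e); (14,11,e)
step 3: rule r2; match: 0->7, 1->1; deleted nodes 1; deleted edges (1,7,e); (1,11,e); added nodes (none); added edges (none); result: nodes: 0:q, 2:p, 5:q, 6:q, 7:q, 8:q, 10:q, 11:q, 14:q edges: (0,6,e); (2,7,e); (2,8,e); (5,11,e); (6,14,e); (7,2,e); (7,10,e); (8,14,e); (14,0,e); (14,6,e); (14,7,e); (14,11,e)
step 4: rule r2; match: 0->7, 1->2; deleted nodes 2; deleted edges (2,7,e); (2,8,e); (7,2,e); added nodes (none); added edges (none); result: nodes: 0:q, 5:q, 6:q, 7:q, 8:q, 10:q, 11:q, 14:q edges: (0,6,e); (5,11,e); (6,14,e); (7,10,e); (8,14,e); (14,0,e); (14,6,e); (14,7,e); (14,11,e)
final:
nodes: 0:q, 5:q, 6:q, 7:q, 8:q, 10:q, 11:q, 14:q
edges: (0,6,e); (5,11,e); (6,14,e); (7,10,e); (8,14,e); (14,0,e); (14,6,e); (14,7,e); (14,11,e)
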